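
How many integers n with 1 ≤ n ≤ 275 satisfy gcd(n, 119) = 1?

Prime factors of 119: 7, 17. Count integers ≤ 275 divisible by none of them.
By inclusion–exclusion: 275 − ⌊275/7⌋ − ⌊275/17⌋ + ⌊275/119⌋ = 222.

222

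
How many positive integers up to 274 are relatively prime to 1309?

201

Prime factors of 1309: 7, 11, 17. Count integers ≤ 274 divisible by none of them.
By inclusion–exclusion: 274 − ⌊274/7⌋ − ⌊274/11⌋ − ⌊274/17⌋ + ⌊274/77⌋ + ⌊274/119⌋ + ⌊274/187⌋ − ⌊274/1309⌋ = 201.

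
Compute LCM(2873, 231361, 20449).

475909577

2873 = 13² · 17; 231361 = 13² · 37²; 20449 = 11² · 13²
lcm takes max exponent of each prime: 11² · 13² · 17 · 37² = 475909577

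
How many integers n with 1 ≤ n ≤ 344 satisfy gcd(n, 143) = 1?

Prime factors of 143: 11, 13. Count integers ≤ 344 divisible by none of them.
By inclusion–exclusion: 344 − ⌊344/11⌋ − ⌊344/13⌋ + ⌊344/143⌋ = 289.

289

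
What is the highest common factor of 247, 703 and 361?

247 = 13 · 19; 703 = 19 · 37; 361 = 19²
gcd takes min exponent of each prime: 19 = 19

19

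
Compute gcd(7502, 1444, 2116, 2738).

gcd(7502, 1444): 7502 = 5·1444 + 282; 1444 = 5·282 + 34; 282 = 8·34 + 10; 34 = 3·10 + 4; 10 = 2·4 + 2; 4 = 2·2 + 0 → 2
gcd(2, 2116): 2116 = 1058·2 + 0 → 2
gcd(2, 2738): 2738 = 1369·2 + 0 → 2

2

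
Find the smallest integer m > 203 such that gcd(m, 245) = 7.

217

gcd(m, 245) = 7 forces 7 | m; write m = 7s. Then gcd(7s, 7·35) = 7·gcd(s, 35), so need gcd(s, 35) = 1.
7s > 203 gives s ≥ 30. The least s ≥ 30 coprime to 35 is 31, so m = 7·31 = 217.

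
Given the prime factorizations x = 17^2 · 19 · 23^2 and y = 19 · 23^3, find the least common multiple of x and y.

66808997

max exponent per prime: 17^2 · 19 · 23^3 = 66808997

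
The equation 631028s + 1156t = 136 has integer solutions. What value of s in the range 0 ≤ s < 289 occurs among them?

Reduce mod 1156: 631028s ≡ 136 (mod 1156). With g = gcd(631028, 1156) = 4 dividing 136, divide through: 157757s ≡ 34 (mod 289).
Since gcd(157757, 289) = 1, s ≡ 34·(157757)⁻¹ ≡ 85 (mod 289). Smallest non-negative: 85.

85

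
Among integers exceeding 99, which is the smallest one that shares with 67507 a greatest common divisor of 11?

gcd(t, 67507) = 11 forces 11 | t; write t = 11s. Then gcd(11s, 11·6137) = 11·gcd(s, 6137), so need gcd(s, 6137) = 1.
11s > 99 gives s ≥ 10. The least s ≥ 10 coprime to 6137 is 10, so t = 11·10 = 110.

110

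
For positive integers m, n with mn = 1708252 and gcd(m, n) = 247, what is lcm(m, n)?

6916

For any two positive integers, gcd × lcm equals their product. Hence lcm = 1708252 / 247 = 6916.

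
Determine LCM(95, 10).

gcd first: 95 = 9·10 + 5; 10 = 2·5 + 0 → gcd = 5
lcm = 95·10/gcd = 950/5 = 190

190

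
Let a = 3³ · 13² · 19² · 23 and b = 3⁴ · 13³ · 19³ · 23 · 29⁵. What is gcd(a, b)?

min exponent per shared prime: 3³ · 13² · 19² · 23 = 37886589

37886589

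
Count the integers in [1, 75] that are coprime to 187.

65

Prime factors of 187: 11, 17. Count integers ≤ 75 divisible by none of them.
By inclusion–exclusion: 75 − ⌊75/11⌋ − ⌊75/17⌋ + ⌊75/187⌋ = 65.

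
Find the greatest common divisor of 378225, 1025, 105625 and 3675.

378225 = 3² · 5² · 41²; 1025 = 5² · 41; 105625 = 5⁴ · 13²; 3675 = 3 · 5² · 7²
gcd takes min exponent of each prime: 5² = 25

25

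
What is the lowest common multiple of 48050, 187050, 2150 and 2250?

lcm(48050, 187050) = 48050·187050/gcd = 8987752500/50 = 179755050
lcm(179755050, 2150) = 179755050·2150/gcd = 386473357500/2150 = 179755050
lcm(179755050, 2250) = 179755050·2250/gcd = 404448862500/150 = 2696325750

2696325750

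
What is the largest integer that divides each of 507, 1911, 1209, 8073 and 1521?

39

gcd(507, 1911): 1911 = 3·507 + 390; 507 = 1·390 + 117; 390 = 3·117 + 39; 117 = 3·39 + 0 → 39
gcd(39, 1209): 1209 = 31·39 + 0 → 39
gcd(39, 8073): 8073 = 207·39 + 0 → 39
gcd(39, 1521): 1521 = 39·39 + 0 → 39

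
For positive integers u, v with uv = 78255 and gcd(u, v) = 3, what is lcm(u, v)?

For any two positive integers, gcd × lcm equals their product. Hence lcm = 78255 / 3 = 26085.

26085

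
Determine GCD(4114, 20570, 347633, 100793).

gcd(4114, 20570): 20570 = 5·4114 + 0 → 4114
gcd(4114, 347633): 347633 = 84·4114 + 2057; 4114 = 2·2057 + 0 → 2057
gcd(2057, 100793): 100793 = 49·2057 + 0 → 2057

2057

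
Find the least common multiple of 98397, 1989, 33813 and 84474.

20531321226

lcm(98397, 1989) = 98397·1989/gcd = 195711633/117 = 1672749
lcm(1672749, 33813) = 1672749·33813/gcd = 56560661937/1989 = 28436733
lcm(28436733, 84474) = 28436733·84474/gcd = 2402164583442/117 = 20531321226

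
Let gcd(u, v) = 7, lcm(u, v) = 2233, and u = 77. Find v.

u·v = gcd·lcm = 7·2233 = 15631, so v = 15631/77 = 203.

203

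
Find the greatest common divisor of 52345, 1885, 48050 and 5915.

gcd(52345, 1885): 52345 = 27·1885 + 1450; 1885 = 1·1450 + 435; 1450 = 3·435 + 145; 435 = 3·145 + 0 → 145
gcd(145, 48050): 48050 = 331·145 + 55; 145 = 2·55 + 35; 55 = 1·35 + 20; 35 = 1·20 + 15; 20 = 1·15 + 5; 15 = 3·5 + 0 → 5
gcd(5, 5915): 5915 = 1183·5 + 0 → 5

5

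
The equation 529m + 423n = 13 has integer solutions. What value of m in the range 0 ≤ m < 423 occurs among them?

52

gcd(529, 423) = 1 (Euclid: 529 = 1·423 + 106; 423 = 3·106 + 105; 106 = 1·105 + 1; 105 = 105·1 + 0), and 1 | 13.
Extended Euclid: 529·(4) + 423·(-5) = 1. Scale by 13: m₀ = 52.
General solution m = m₀ + 423t; reducing mod 423 gives m = 52 (and n = -65).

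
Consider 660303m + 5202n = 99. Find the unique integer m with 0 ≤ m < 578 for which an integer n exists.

59

Euclid: 660303 = 126·5202 + 4851; 5202 = 1·4851 + 351; 4851 = 13·351 + 288; 351 = 1·288 + 63; 288 = 4·63 + 36; 63 = 1·36 + 27; 36 = 1·27 + 9; 27 = 3·9 + 0 → gcd = 9; 99 = 9·11.
Back-substitution yields 660303·(163) + 5202·(-20690) = 9, so one solution is m = 163·11 = 1793, n = -20690·11 = -227590.
Solutions in m differ by 5202/9 = 578; the one in [0, 578) is 1793 mod 578 = 59.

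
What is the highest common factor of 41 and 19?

1

41 = 41
19 = 19
Common: 1 = 1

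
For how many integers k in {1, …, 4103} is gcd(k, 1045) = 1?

2828

1045 = 5·11·19. Inclusion–exclusion on these primes:
4103 − ⌊4103/5⌋ − ⌊4103/11⌋ − ⌊4103/19⌋ + ⌊4103/55⌋ + ⌊4103/95⌋ + ⌊4103/209⌋ − ⌊4103/1045⌋ = 2828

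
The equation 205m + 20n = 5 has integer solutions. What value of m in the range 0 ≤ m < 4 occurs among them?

1

Euclid: 205 = 10·20 + 5; 20 = 4·5 + 0 → gcd = 5; 5 = 5·1.
Back-substitution yields 205·(1) + 20·(-10) = 5, so one solution is m = 1·1 = 1, n = -10·1 = -10.
Solutions in m differ by 20/5 = 4; the one in [0, 4) is 1 mod 4 = 1.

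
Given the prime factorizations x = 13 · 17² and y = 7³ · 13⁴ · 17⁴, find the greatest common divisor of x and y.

min exponent per shared prime: 13 · 17² = 3757

3757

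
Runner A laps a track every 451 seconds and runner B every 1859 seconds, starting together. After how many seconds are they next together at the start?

gcd first: 1859 = 4·451 + 55; 451 = 8·55 + 11; 55 = 5·11 + 0 → gcd = 11
lcm = 451·1859/gcd = 838409/11 = 76219

76219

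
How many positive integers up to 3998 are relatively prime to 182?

1581

Prime factors of 182: 2, 7, 13. Count integers ≤ 3998 divisible by none of them.
By inclusion–exclusion: 3998 − ⌊3998/2⌋ − ⌊3998/7⌋ − ⌊3998/13⌋ + ⌊3998/14⌋ + ⌊3998/26⌋ + ⌊3998/91⌋ − ⌊3998/182⌋ = 1581.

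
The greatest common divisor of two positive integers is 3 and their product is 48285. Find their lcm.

16095

gcd·lcm = product, so lcm = 48285/3 = 16095.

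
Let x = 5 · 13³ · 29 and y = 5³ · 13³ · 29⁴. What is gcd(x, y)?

318565

min exponent per shared prime: 5 · 13³ · 29 = 318565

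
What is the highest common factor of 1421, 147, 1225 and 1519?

49

gcd(1421, 147): 1421 = 9·147 + 98; 147 = 1·98 + 49; 98 = 2·49 + 0 → 49
gcd(49, 1225): 1225 = 25·49 + 0 → 49
gcd(49, 1519): 1519 = 31·49 + 0 → 49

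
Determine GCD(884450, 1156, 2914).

2

gcd(884450, 1156): 884450 = 765·1156 + 110; 1156 = 10·110 + 56; 110 = 1·56 + 54; 56 = 1·54 + 2; 54 = 27·2 + 0 → 2
gcd(2, 2914): 2914 = 1457·2 + 0 → 2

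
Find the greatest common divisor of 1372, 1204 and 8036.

28

gcd(1372, 1204): 1372 = 1·1204 + 168; 1204 = 7·168 + 28; 168 = 6·28 + 0 → 28
gcd(28, 8036): 8036 = 287·28 + 0 → 28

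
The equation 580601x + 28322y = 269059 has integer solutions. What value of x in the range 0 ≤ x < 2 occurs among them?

1

Euclid: 580601 = 20·28322 + 14161; 28322 = 2·14161 + 0 → gcd = 14161; 269059 = 14161·19.
Back-substitution yields 580601·(1) + 28322·(-20) = 14161, so one solution is x = 1·19 = 19, y = -20·19 = -380.
Solutions in x differ by 28322/14161 = 2; the one in [0, 2) is 19 mod 2 = 1.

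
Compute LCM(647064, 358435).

1109714760

647064 = 2³ · 3² · 11 · 19 · 43; 358435 = 5 · 7³ · 11 · 19
max exponents: 2³ · 3² · 5 · 7³ · 11 · 19 · 43 = 1109714760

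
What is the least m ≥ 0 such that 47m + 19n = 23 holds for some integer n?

11

Euclid: 47 = 2·19 + 9; 19 = 2·9 + 1; 9 = 9·1 + 0 → gcd = 1; 23 = 1·23.
Back-substitution yields 47·(-2) + 19·(5) = 1, so one solution is m = -2·23 = -46, n = 5·23 = 115.
Solutions in m differ by 19/1 = 19; the one in [0, 19) is -46 mod 19 = 11.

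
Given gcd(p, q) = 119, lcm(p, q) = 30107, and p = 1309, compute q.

Using pq = gcd(p,q)·lcm(p,q) = 119·30107 = 3582733, we get q = 3582733/1309 = 2737.

2737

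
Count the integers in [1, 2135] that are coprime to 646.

952

Prime factors of 646: 2, 17, 19. Count integers ≤ 2135 divisible by none of them.
By inclusion–exclusion: 2135 − ⌊2135/2⌋ − ⌊2135/17⌋ − ⌊2135/19⌋ + ⌊2135/34⌋ + ⌊2135/38⌋ + ⌊2135/323⌋ − ⌊2135/646⌋ = 952.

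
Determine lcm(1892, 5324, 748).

lcm(1892, 5324) = 1892·5324/gcd = 10073008/44 = 228932
lcm(228932, 748) = 228932·748/gcd = 171241136/44 = 3891844

3891844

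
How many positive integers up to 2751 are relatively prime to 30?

Prime factors of 30: 2, 3, 5. Count integers ≤ 2751 divisible by none of them.
By inclusion–exclusion: 2751 − ⌊2751/2⌋ − ⌊2751/3⌋ − ⌊2751/5⌋ + ⌊2751/6⌋ + ⌊2751/10⌋ + ⌊2751/15⌋ − ⌊2751/30⌋ = 734.

734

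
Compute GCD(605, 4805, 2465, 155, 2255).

5

gcd(605, 4805): 4805 = 7·605 + 570; 605 = 1·570 + 35; 570 = 16·35 + 10; 35 = 3·10 + 5; 10 = 2·5 + 0 → 5
gcd(5, 2465): 2465 = 493·5 + 0 → 5
gcd(5, 155): 155 = 31·5 + 0 → 5
gcd(5, 2255): 2255 = 451·5 + 0 → 5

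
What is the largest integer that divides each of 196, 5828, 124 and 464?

4

gcd(196, 5828): 5828 = 29·196 + 144; 196 = 1·144 + 52; 144 = 2·52 + 40; 52 = 1·40 + 12; 40 = 3·12 + 4; 12 = 3·4 + 0 → 4
gcd(4, 124): 124 = 31·4 + 0 → 4
gcd(4, 464): 464 = 116·4 + 0 → 4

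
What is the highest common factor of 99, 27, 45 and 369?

gcd(99, 27): 99 = 3·27 + 18; 27 = 1·18 + 9; 18 = 2·9 + 0 → 9
gcd(9, 45): 45 = 5·9 + 0 → 9
gcd(9, 369): 369 = 41·9 + 0 → 9

9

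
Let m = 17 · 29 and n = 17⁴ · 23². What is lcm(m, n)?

max exponent per prime: 17⁴ · 23² · 29 = 1281295661

1281295661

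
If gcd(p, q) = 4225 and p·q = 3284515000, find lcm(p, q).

777400

Since gcd(p,q)·lcm(p,q) = pq, lcm = 3284515000/4225 = 777400.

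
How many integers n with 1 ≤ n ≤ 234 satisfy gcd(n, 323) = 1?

209

323 = 17·19. Inclusion–exclusion on these primes:
234 − ⌊234/17⌋ − ⌊234/19⌋ + ⌊234/323⌋ = 209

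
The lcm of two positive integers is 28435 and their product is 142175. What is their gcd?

5

gcd·lcm = product, so gcd = 142175/28435 = 5.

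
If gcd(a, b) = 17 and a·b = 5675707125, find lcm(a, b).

333865125

Since gcd(a,b)·lcm(a,b) = ab, lcm = 5675707125/17 = 333865125.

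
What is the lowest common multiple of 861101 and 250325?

gcd first: 861101 = 3·250325 + 110126; 250325 = 2·110126 + 30073; 110126 = 3·30073 + 19907; 30073 = 1·19907 + 10166; 19907 = 1·10166 + 9741; 10166 = 1·9741 + 425; 9741 = 22·425 + 391; 425 = 1·391 + 34; 391 = 11·34 + 17; 34 = 2·17 + 0 → gcd = 17
lcm = 861101·250325/gcd = 215555107825/17 = 12679712225

12679712225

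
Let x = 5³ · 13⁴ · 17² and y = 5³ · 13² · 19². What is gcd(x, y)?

21125

min exponent per shared prime: 5³ · 13² = 21125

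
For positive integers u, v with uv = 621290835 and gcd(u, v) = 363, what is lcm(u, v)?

1711545

For any two positive integers, gcd × lcm equals their product. Hence lcm = 621290835 / 363 = 1711545.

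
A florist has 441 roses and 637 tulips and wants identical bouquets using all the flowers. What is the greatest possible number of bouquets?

441 = 3² · 7²
637 = 7² · 13
Common: 7² = 49

49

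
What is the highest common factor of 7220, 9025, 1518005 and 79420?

1805

7220 = 2² · 5 · 19²; 9025 = 5² · 19²; 1518005 = 5 · 19² · 29²; 79420 = 2² · 5 · 11 · 19²
gcd takes min exponent of each prime: 5 · 19² = 1805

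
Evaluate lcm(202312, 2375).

202312 = 2³ · 11³ · 19; 2375 = 5³ · 19
max exponents: 2³ · 5³ · 11³ · 19 = 25289000

25289000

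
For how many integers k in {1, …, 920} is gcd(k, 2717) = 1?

732

Prime factors of 2717: 11, 13, 19. Count integers ≤ 920 divisible by none of them.
By inclusion–exclusion: 920 − ⌊920/11⌋ − ⌊920/13⌋ − ⌊920/19⌋ + ⌊920/143⌋ + ⌊920/209⌋ + ⌊920/247⌋ − ⌊920/2717⌋ = 732.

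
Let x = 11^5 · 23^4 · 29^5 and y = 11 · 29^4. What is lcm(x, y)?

max exponent per prime: 11^5 · 23^4 · 29^5 = 924410264899561759

924410264899561759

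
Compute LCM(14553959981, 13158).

11264765025294

gcd first: 14553959981 = 1106092·13158 + 1445; 13158 = 9·1445 + 153; 1445 = 9·153 + 68; 153 = 2·68 + 17; 68 = 4·17 + 0 → gcd = 17
lcm = 14553959981·13158/gcd = 191501005429998/17 = 11264765025294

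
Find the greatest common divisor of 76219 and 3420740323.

1859

Euclid: 3420740323 = 44880·76219 + 31603; 76219 = 2·31603 + 13013; 31603 = 2·13013 + 5577; 13013 = 2·5577 + 1859; 5577 = 3·1859 + 0. Last nonzero remainder: 1859.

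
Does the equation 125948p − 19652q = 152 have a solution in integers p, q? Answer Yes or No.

gcd(125948, 19652): 125948 = 6·19652 + 8036; 19652 = 2·8036 + 3580; 8036 = 2·3580 + 876; 3580 = 4·876 + 76; 876 = 11·76 + 40; 76 = 1·40 + 36; 40 = 1·36 + 4; 36 = 9·4 + 0 → 4
4 divides 152, so a solution exists.

Yes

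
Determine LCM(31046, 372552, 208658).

107667528

lcm(31046, 372552) = 31046·372552/gcd = 11566249392/31046 = 372552
lcm(372552, 208658) = 372552·208658/gcd = 77735955216/722 = 107667528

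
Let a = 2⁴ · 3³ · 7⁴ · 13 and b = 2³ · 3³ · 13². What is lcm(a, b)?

175292208

max exponent per prime: 2⁴ · 3³ · 7⁴ · 13² = 175292208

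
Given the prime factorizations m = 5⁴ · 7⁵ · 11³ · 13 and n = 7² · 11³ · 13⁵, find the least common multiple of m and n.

max exponent per prime: 5⁴ · 7⁵ · 11³ · 13⁵ = 5191167407050625

5191167407050625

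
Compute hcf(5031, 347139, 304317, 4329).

117

gcd(5031, 347139): 347139 = 69·5031 + 0 → 5031
gcd(5031, 304317): 304317 = 60·5031 + 2457; 5031 = 2·2457 + 117; 2457 = 21·117 + 0 → 117
gcd(117, 4329): 4329 = 37·117 + 0 → 117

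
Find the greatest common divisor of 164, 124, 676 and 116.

4

gcd(164, 124): 164 = 1·124 + 40; 124 = 3·40 + 4; 40 = 10·4 + 0 → 4
gcd(4, 676): 676 = 169·4 + 0 → 4
gcd(4, 116): 116 = 29·4 + 0 → 4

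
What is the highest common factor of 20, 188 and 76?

20 = 2² · 5; 188 = 2² · 47; 76 = 2² · 19
gcd takes min exponent of each prime: 2² = 4

4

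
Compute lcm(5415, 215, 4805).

223764045

5415 = 3 · 5 · 19²; 215 = 5 · 43; 4805 = 5 · 31²
lcm takes max exponent of each prime: 3 · 5 · 19² · 31² · 43 = 223764045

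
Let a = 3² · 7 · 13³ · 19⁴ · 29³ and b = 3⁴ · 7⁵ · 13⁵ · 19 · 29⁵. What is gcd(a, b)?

64138411701

min exponent per shared prime: 3² · 7 · 13³ · 19 · 29³ = 64138411701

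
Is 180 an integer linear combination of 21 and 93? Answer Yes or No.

gcd(21, 93): 93 = 4·21 + 9; 21 = 2·9 + 3; 9 = 3·3 + 0 → 3
3 divides 180, so a solution exists.

Yes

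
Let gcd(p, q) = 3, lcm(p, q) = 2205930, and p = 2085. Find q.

3174

p·q = gcd·lcm = 3·2205930 = 6617790, so q = 6617790/2085 = 3174.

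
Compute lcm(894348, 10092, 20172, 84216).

305974768835736

lcm(894348, 10092) = 894348·10092/gcd = 9025760016/12 = 752146668
lcm(752146668, 20172) = 752146668·20172/gcd = 15172302586896/12 = 1264358548908
lcm(1264358548908, 84216) = 1264358548908·84216/gcd = 106479219554836128/348 = 305974768835736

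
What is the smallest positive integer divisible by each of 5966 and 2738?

gcd first: 5966 = 2·2738 + 490; 2738 = 5·490 + 288; 490 = 1·288 + 202; 288 = 1·202 + 86; 202 = 2·86 + 30; 86 = 2·30 + 26; 30 = 1·26 + 4; 26 = 6·4 + 2; 4 = 2·2 + 0 → gcd = 2
lcm = 5966·2738/gcd = 16334908/2 = 8167454

8167454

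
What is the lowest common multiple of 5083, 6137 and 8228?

888122092

5083 = 13 · 17 · 23; 6137 = 17 · 19²; 8228 = 2² · 11² · 17
lcm takes max exponent of each prime: 2² · 11² · 13 · 17 · 19² · 23 = 888122092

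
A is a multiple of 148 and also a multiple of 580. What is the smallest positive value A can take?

gcd first: 580 = 3·148 + 136; 148 = 1·136 + 12; 136 = 11·12 + 4; 12 = 3·4 + 0 → gcd = 4
lcm = 148·580/gcd = 85840/4 = 21460

21460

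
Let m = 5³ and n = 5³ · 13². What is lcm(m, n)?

21125

max exponent per prime: 5³ · 13² = 21125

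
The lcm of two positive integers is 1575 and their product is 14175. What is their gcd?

gcd·lcm = product, so gcd = 14175/1575 = 9.

9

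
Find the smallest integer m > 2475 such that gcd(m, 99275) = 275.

2750

99275 = 275·361. Any m with gcd(m, 99275) = 275 is a multiple of 275, say 275s, with s coprime to 361.
Need s > 2475/275, so s ≥ 10. First s ≥ 10 with gcd(s, 361) = 1 is s = 10. Thus m = 275·10 = 2750.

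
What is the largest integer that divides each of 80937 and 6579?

153

80937 = 3² · 17 · 23²
6579 = 3² · 17 · 43
Common: 3² · 17 = 153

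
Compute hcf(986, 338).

Euclid: 986 = 2·338 + 310; 338 = 1·310 + 28; 310 = 11·28 + 2; 28 = 14·2 + 0. Last nonzero remainder: 2.

2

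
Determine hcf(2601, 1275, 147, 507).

gcd(2601, 1275): 2601 = 2·1275 + 51; 1275 = 25·51 + 0 → 51
gcd(51, 147): 147 = 2·51 + 45; 51 = 1·45 + 6; 45 = 7·6 + 3; 6 = 2·3 + 0 → 3
gcd(3, 507): 507 = 169·3 + 0 → 3

3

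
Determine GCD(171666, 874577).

Euclid: 874577 = 5·171666 + 16247; 171666 = 10·16247 + 9196; 16247 = 1·9196 + 7051; 9196 = 1·7051 + 2145; 7051 = 3·2145 + 616; 2145 = 3·616 + 297; 616 = 2·297 + 22; 297 = 13·22 + 11; 22 = 2·11 + 0. Last nonzero remainder: 11.

11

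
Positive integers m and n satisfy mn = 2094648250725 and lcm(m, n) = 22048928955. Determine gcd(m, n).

95

From gcd × lcm = mn: gcd = 2094648250725 / 22048928955 = 95.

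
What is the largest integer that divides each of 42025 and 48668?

Euclid: 48668 = 1·42025 + 6643; 42025 = 6·6643 + 2167; 6643 = 3·2167 + 142; 2167 = 15·142 + 37; 142 = 3·37 + 31; 37 = 1·31 + 6; 31 = 5·6 + 1; 6 = 6·1 + 0. Last nonzero remainder: 1.

1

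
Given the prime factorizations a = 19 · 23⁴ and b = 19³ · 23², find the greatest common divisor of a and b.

min exponent per shared prime: 19 · 23² = 10051

10051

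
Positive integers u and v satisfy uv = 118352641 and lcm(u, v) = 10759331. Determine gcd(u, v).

11

gcd·lcm = product, so gcd = 118352641/10759331 = 11.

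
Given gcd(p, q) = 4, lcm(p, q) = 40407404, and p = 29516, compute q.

5476

p·q = gcd·lcm = 4·40407404 = 161629616, so q = 161629616/29516 = 5476.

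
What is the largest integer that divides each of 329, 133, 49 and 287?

gcd(329, 133): 329 = 2·133 + 63; 133 = 2·63 + 7; 63 = 9·7 + 0 → 7
gcd(7, 49): 49 = 7·7 + 0 → 7
gcd(7, 287): 287 = 41·7 + 0 → 7

7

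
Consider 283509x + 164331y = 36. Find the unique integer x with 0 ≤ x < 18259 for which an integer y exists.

13182

Euclid: 283509 = 1·164331 + 119178; 164331 = 1·119178 + 45153; 119178 = 2·45153 + 28872; 45153 = 1·28872 + 16281; 28872 = 1·16281 + 12591; 16281 = 1·12591 + 3690; 12591 = 3·3690 + 1521; 3690 = 2·1521 + 648; 1521 = 2·648 + 225; 648 = 2·225 + 198; 225 = 1·198 + 27; 198 = 7·27 + 9; 27 = 3·9 + 0 → gcd = 9; 36 = 9·4.
Back-substitution yields 283509·(-5834) + 164331·(10065) = 9, so one solution is x = -5834·4 = -23336, y = 10065·4 = 40260.
Solutions in x differ by 164331/9 = 18259; the one in [0, 18259) is -23336 mod 18259 = 13182.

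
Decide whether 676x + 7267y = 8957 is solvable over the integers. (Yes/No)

By Bézout, 676x + 7267y = 8957 has integer solutions iff gcd(676, 7267) | 8957.
Euclid: 7267 = 10·676 + 507; 676 = 1·507 + 169; 507 = 3·169 + 0. gcd = 169; 8957 mod 169 = 0. Yes.

Yes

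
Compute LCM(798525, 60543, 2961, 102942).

798525 = 3³ · 5² · 7 · 13²; 60543 = 3² · 7 · 31²; 2961 = 3² · 7 · 47; 102942 = 2 · 3² · 7 · 19 · 43
lcm takes max exponent of each prime: 2 · 3³ · 5² · 7 · 13² · 19 · 31² · 43 · 47 = 58933443154950

58933443154950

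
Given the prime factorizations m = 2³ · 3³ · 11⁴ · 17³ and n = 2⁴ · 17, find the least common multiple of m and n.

31074292656

max exponent per prime: 2⁴ · 3³ · 11⁴ · 17³ = 31074292656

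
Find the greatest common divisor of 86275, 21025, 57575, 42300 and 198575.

86275 = 5² · 7 · 17 · 29; 21025 = 5² · 29²; 57575 = 5² · 7² · 47; 42300 = 2² · 3² · 5² · 47; 198575 = 5² · 13² · 47
gcd takes min exponent of each prime: 5² = 25

25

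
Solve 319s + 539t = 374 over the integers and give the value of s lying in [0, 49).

gcd(319, 539) = 11 (Euclid: 539 = 1·319 + 220; 319 = 1·220 + 99; 220 = 2·99 + 22; 99 = 4·22 + 11; 22 = 2·11 + 0), and 11 | 374.
Extended Euclid: 319·(22) + 539·(-13) = 11. Scale by 34: s₀ = 748.
General solution s = s₀ + 49k; reducing mod 49 gives s = 13 (and t = -7).

13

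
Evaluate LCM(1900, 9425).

gcd first: 9425 = 4·1900 + 1825; 1900 = 1·1825 + 75; 1825 = 24·75 + 25; 75 = 3·25 + 0 → gcd = 25
lcm = 1900·9425/gcd = 17907500/25 = 716300

716300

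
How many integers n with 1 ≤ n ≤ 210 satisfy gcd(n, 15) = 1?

Prime factors of 15: 3, 5. Count integers ≤ 210 divisible by none of them.
By inclusion–exclusion: 210 − ⌊210/3⌋ − ⌊210/5⌋ + ⌊210/15⌋ = 112.

112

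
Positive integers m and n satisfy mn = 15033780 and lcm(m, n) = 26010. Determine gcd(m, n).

From gcd × lcm = mn: gcd = 15033780 / 26010 = 578.

578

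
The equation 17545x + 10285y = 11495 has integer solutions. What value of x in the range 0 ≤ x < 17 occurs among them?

Euclid: 17545 = 1·10285 + 7260; 10285 = 1·7260 + 3025; 7260 = 2·3025 + 1210; 3025 = 2·1210 + 605; 1210 = 2·605 + 0 → gcd = 605; 11495 = 605·19.
Back-substitution yields 17545·(-7) + 10285·(12) = 605, so one solution is x = -7·19 = -133, y = 12·19 = 228.
Solutions in x differ by 10285/605 = 17; the one in [0, 17) is -133 mod 17 = 3.

3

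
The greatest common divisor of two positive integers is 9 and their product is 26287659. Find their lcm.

2920851

gcd·lcm = product, so lcm = 26287659/9 = 2920851.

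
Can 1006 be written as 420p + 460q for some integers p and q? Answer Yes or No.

No

gcd(420, 460): 460 = 1·420 + 40; 420 = 10·40 + 20; 40 = 2·20 + 0 → 20
20 does not divide 1006, so a solution does not exist.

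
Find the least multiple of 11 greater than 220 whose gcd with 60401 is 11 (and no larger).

231

gcd(t, 60401) = 11 forces 11 | t; write t = 11s. Then gcd(11s, 11·5491) = 11·gcd(s, 5491), so need gcd(s, 5491) = 1.
11s > 220 gives s ≥ 21. The least s ≥ 21 coprime to 5491 is 21, so t = 11·21 = 231.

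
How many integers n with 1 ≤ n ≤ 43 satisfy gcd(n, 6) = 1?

Prime factors of 6: 2, 3. Count integers ≤ 43 divisible by none of them.
By inclusion–exclusion: 43 − ⌊43/2⌋ − ⌊43/3⌋ + ⌊43/6⌋ = 15.

15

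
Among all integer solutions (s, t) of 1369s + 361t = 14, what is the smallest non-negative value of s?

gcd(1369, 361) = 1 (Euclid: 1369 = 3·361 + 286; 361 = 1·286 + 75; 286 = 3·75 + 61; 75 = 1·61 + 14; 61 = 4·14 + 5; 14 = 2·5 + 4; 5 = 1·4 + 1; 4 = 4·1 + 0), and 1 | 14.
Extended Euclid: 1369·(77) + 361·(-292) = 1. Scale by 14: s₀ = 1078.
General solution s = s₀ + 361k; reducing mod 361 gives s = 356 (and t = -1350).

356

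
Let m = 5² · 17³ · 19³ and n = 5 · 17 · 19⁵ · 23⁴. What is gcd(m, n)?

583015

min exponent per shared prime: 5 · 17 · 19³ = 583015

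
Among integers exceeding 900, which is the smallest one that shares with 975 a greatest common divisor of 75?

975 = 75·13. Any t with gcd(t, 975) = 75 is a multiple of 75, say 75s, with s coprime to 13.
Need s > 900/75, so s ≥ 13. First s ≥ 13 with gcd(s, 13) = 1 is s = 14. Thus t = 75·14 = 1050.

1050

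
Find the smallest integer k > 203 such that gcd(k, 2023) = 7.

210

gcd(k, 2023) = 7 forces 7 | k; write k = 7s. Then gcd(7s, 7·289) = 7·gcd(s, 289), so need gcd(s, 289) = 1.
7s > 203 gives s ≥ 30. The least s ≥ 30 coprime to 289 is 30, so k = 7·30 = 210.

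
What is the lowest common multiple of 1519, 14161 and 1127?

lcm(1519, 14161) = 1519·14161/gcd = 21510559/49 = 438991
lcm(438991, 1127) = 438991·1127/gcd = 494742857/49 = 10096793

10096793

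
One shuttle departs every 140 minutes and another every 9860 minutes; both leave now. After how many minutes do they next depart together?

69020

gcd first: 9860 = 70·140 + 60; 140 = 2·60 + 20; 60 = 3·20 + 0 → gcd = 20
lcm = 140·9860/gcd = 1380400/20 = 69020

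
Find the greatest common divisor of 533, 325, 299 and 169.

13

gcd(533, 325): 533 = 1·325 + 208; 325 = 1·208 + 117; 208 = 1·117 + 91; 117 = 1·91 + 26; 91 = 3·26 + 13; 26 = 2·13 + 0 → 13
gcd(13, 299): 299 = 23·13 + 0 → 13
gcd(13, 169): 169 = 13·13 + 0 → 13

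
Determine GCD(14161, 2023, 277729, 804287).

289

14161 = 7² · 17²; 2023 = 7 · 17²; 277729 = 17² · 31²; 804287 = 11² · 17² · 23
gcd takes min exponent of each prime: 17² = 289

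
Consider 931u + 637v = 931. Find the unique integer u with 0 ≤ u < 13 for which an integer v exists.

1

Euclid: 931 = 1·637 + 294; 637 = 2·294 + 49; 294 = 6·49 + 0 → gcd = 49; 931 = 49·19.
Back-substitution yields 931·(-2) + 637·(3) = 49, so one solution is u = -2·19 = -38, v = 3·19 = 57.
Solutions in u differ by 637/49 = 13; the one in [0, 13) is -38 mod 13 = 1.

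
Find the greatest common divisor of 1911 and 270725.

1911 = 3 · 7² · 13
270725 = 5² · 7² · 13 · 17
Common: 7² · 13 = 637

637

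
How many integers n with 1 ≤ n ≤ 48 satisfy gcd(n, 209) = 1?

42

Prime factors of 209: 11, 19. Count integers ≤ 48 divisible by none of them.
By inclusion–exclusion: 48 − ⌊48/11⌋ − ⌊48/19⌋ + ⌊48/209⌋ = 42.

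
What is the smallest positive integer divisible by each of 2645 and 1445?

764405

2645 = 5 · 23²; 1445 = 5 · 17²
max exponents: 5 · 17² · 23² = 764405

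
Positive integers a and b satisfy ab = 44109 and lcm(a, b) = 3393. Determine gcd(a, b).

From gcd × lcm = ab: gcd = 44109 / 3393 = 13.

13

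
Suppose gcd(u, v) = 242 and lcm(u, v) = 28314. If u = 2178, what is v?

3146

Using uv = gcd(u,v)·lcm(u,v) = 242·28314 = 6851988, we get v = 6851988/2178 = 3146.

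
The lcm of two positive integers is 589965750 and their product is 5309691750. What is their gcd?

gcd·lcm = product, so gcd = 5309691750/589965750 = 9.

9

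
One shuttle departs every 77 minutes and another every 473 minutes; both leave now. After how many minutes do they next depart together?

gcd first: 473 = 6·77 + 11; 77 = 7·11 + 0 → gcd = 11
lcm = 77·473/gcd = 36421/11 = 3311

3311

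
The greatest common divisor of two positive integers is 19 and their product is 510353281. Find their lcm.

26860699

Since gcd(u,v)·lcm(u,v) = uv, lcm = 510353281/19 = 26860699.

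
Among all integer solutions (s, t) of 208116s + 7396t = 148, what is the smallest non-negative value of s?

Euclid: 208116 = 28·7396 + 1028; 7396 = 7·1028 + 200; 1028 = 5·200 + 28; 200 = 7·28 + 4; 28 = 7·4 + 0 → gcd = 4; 148 = 4·37.
Back-substitution yields 208116·(-259) + 7396·(7288) = 4, so one solution is s = -259·37 = -9583, t = 7288·37 = 269656.
Solutions in s differ by 7396/4 = 1849; the one in [0, 1849) is -9583 mod 1849 = 1511.

1511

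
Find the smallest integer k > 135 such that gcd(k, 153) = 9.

144

153 = 9·17. Any k with gcd(k, 153) = 9 is a multiple of 9, say 9s, with s coprime to 17.
Need s > 135/9, so s ≥ 16. First s ≥ 16 with gcd(s, 17) = 1 is s = 16. Thus k = 9·16 = 144.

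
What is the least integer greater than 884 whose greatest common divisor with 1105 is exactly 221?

1326

gcd(m, 1105) = 221 forces 221 | m; write m = 221s. Then gcd(221s, 221·5) = 221·gcd(s, 5), so need gcd(s, 5) = 1.
221s > 884 gives s ≥ 5. The least s ≥ 5 coprime to 5 is 6, so m = 221·6 = 1326.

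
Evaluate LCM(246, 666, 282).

1283382

246 = 2 · 3 · 41; 666 = 2 · 3² · 37; 282 = 2 · 3 · 47
lcm takes max exponent of each prime: 2 · 3² · 37 · 41 · 47 = 1283382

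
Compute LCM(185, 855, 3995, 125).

185 = 5 · 37; 855 = 3² · 5 · 19; 3995 = 5 · 17 · 47; 125 = 5³
lcm takes max exponent of each prime: 3² · 5³ · 17 · 19 · 37 · 47 = 631909125

631909125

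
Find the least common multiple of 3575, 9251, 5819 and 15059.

lcm(3575, 9251) = 3575·9251/gcd = 33072325/11 = 3006575
lcm(3006575, 5819) = 3006575·5819/gcd = 17495259925/11 = 1590478175
lcm(1590478175, 15059) = 1590478175·15059/gcd = 23951010837325/11 = 2177364621575

2177364621575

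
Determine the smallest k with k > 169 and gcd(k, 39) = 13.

182

gcd(k, 39) = 13 forces 13 | k; write k = 13s. Then gcd(13s, 13·3) = 13·gcd(s, 3), so need gcd(s, 3) = 1.
13s > 169 gives s ≥ 14. The least s ≥ 14 coprime to 3 is 14, so k = 13·14 = 182.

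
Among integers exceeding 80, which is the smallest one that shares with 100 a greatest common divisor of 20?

120

Multiples of 20 above 80: 20·5, 20·6, … . Need the cofactor coprime to 100/20 = 5.
Checking s = 5, 6, … the first with gcd(s, 5) = 1 is s = 6, giving 120.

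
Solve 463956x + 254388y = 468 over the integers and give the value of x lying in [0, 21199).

gcd(463956, 254388) = 12 (Euclid: 463956 = 1·254388 + 209568; 254388 = 1·209568 + 44820; 209568 = 4·44820 + 30288; 44820 = 1·30288 + 14532; 30288 = 2·14532 + 1224; 14532 = 11·1224 + 1068; 1224 = 1·1068 + 156; 1068 = 6·156 + 132; 156 = 1·132 + 24; 132 = 5·24 + 12; 24 = 2·12 + 0), and 12 | 468.
Extended Euclid: 463956·(-9768) + 254388·(17815) = 12. Scale by 39: x₀ = -380952.
General solution x = x₀ + 21199t; reducing mod 21199 gives x = 630 (and y = -1149).

630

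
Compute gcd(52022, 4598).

38

52022 = 2 · 19 · 37²
4598 = 2 · 11² · 19
Common: 2 · 19 = 38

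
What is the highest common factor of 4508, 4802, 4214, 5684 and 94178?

gcd(4508, 4802): 4802 = 1·4508 + 294; 4508 = 15·294 + 98; 294 = 3·98 + 0 → 98
gcd(98, 4214): 4214 = 43·98 + 0 → 98
gcd(98, 5684): 5684 = 58·98 + 0 → 98
gcd(98, 94178): 94178 = 961·98 + 0 → 98

98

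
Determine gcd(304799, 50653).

304799 = 11³ · 229
50653 = 37³
Common: 1 = 1

1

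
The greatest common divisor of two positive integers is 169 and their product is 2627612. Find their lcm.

Since gcd(p,q)·lcm(p,q) = pq, lcm = 2627612/169 = 15548.

15548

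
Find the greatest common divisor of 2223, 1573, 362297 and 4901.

gcd(2223, 1573): 2223 = 1·1573 + 650; 1573 = 2·650 + 273; 650 = 2·273 + 104; 273 = 2·104 + 65; 104 = 1·65 + 39; 65 = 1·39 + 26; 39 = 1·26 + 13; 26 = 2·13 + 0 → 13
gcd(13, 362297): 362297 = 27869·13 + 0 → 13
gcd(13, 4901): 4901 = 377·13 + 0 → 13

13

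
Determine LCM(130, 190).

gcd first: 190 = 1·130 + 60; 130 = 2·60 + 10; 60 = 6·10 + 0 → gcd = 10
lcm = 130·190/gcd = 24700/10 = 2470

2470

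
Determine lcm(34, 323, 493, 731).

lcm(34, 323) = 34·323/gcd = 10982/17 = 646
lcm(646, 493) = 646·493/gcd = 318478/17 = 18734
lcm(18734, 731) = 18734·731/gcd = 13694554/17 = 805562

805562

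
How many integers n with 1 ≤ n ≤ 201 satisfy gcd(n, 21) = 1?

Prime factors of 21: 3, 7. Count integers ≤ 201 divisible by none of them.
By inclusion–exclusion: 201 − ⌊201/3⌋ − ⌊201/7⌋ + ⌊201/21⌋ = 115.

115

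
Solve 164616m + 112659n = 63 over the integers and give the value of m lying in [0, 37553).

gcd(164616, 112659) = 3 (Euclid: 164616 = 1·112659 + 51957; 112659 = 2·51957 + 8745; 51957 = 5·8745 + 8232; 8745 = 1·8232 + 513; 8232 = 16·513 + 24; 513 = 21·24 + 9; 24 = 2·9 + 6; 9 = 1·6 + 3; 6 = 2·3 + 0), and 3 | 63.
Extended Euclid: 164616·(-14055) + 112659·(20537) = 3. Scale by 21: m₀ = -295155.
General solution m = m₀ + 37553t; reducing mod 37553 gives m = 5269 (and n = -7699).

5269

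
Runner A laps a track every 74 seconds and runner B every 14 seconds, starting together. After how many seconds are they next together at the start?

74 = 2 · 37; 14 = 2 · 7
max exponents: 2 · 7 · 37 = 518

518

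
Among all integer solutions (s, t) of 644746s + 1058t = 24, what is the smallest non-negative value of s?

30

gcd(644746, 1058) = 2 (Euclid: 644746 = 609·1058 + 424; 1058 = 2·424 + 210; 424 = 2·210 + 4; 210 = 52·4 + 2; 4 = 2·2 + 0), and 2 | 24.
Extended Euclid: 644746·(-262) + 1058·(159663) = 2. Scale by 12: s₀ = -3144.
General solution s = s₀ + 529k; reducing mod 529 gives s = 30 (and t = -18282).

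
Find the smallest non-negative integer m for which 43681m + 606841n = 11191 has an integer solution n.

gcd(43681, 606841) = 361 (Euclid: 606841 = 13·43681 + 38988; 43681 = 1·38988 + 4693; 38988 = 8·4693 + 1444; 4693 = 3·1444 + 361; 1444 = 4·361 + 0), and 361 | 11191.
Extended Euclid: 43681·(389) + 606841·(-28) = 361. Scale by 31: m₀ = 12059.
General solution m = m₀ + 1681t; reducing mod 1681 gives m = 292 (and n = -21).

292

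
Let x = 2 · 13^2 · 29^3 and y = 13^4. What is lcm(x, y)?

1393148458

max exponent per prime: 2 · 13^4 · 29^3 = 1393148458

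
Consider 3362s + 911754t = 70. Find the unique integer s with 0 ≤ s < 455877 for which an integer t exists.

99257

gcd(3362, 911754) = 2 (Euclid: 911754 = 271·3362 + 652; 3362 = 5·652 + 102; 652 = 6·102 + 40; 102 = 2·40 + 22; 40 = 1·22 + 18; 22 = 1·18 + 4; 18 = 4·4 + 2; 4 = 2·2 + 0), and 2 | 70.
Extended Euclid: 3362·(-205565) + 911754·(758) = 2. Scale by 35: s₀ = -7194775.
General solution s = s₀ + 455877k; reducing mod 455877 gives s = 99257 (and t = -366).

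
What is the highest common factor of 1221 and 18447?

33

1221 = 3 · 11 · 37
18447 = 3 · 11 · 13 · 43
Common: 3 · 11 = 33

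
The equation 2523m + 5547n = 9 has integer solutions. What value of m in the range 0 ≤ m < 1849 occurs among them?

gcd(2523, 5547) = 3 (Euclid: 5547 = 2·2523 + 501; 2523 = 5·501 + 18; 501 = 27·18 + 15; 18 = 1·15 + 3; 15 = 5·3 + 0), and 3 | 9.
Extended Euclid: 2523·(310) + 5547·(-141) = 3. Scale by 3: m₀ = 930.
General solution m = m₀ + 1849t; reducing mod 1849 gives m = 930 (and n = -423).

930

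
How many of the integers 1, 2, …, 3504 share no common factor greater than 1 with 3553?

3553 = 11·17·19. Inclusion–exclusion on these primes:
3504 − ⌊3504/11⌋ − ⌊3504/17⌋ − ⌊3504/19⌋ + ⌊3504/187⌋ + ⌊3504/209⌋ + ⌊3504/323⌋ − ⌊3504/3553⌋ = 2840

2840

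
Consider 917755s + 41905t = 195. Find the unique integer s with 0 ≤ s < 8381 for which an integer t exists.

1422

Euclid: 917755 = 21·41905 + 37750; 41905 = 1·37750 + 4155; 37750 = 9·4155 + 355; 4155 = 11·355 + 250; 355 = 1·250 + 105; 250 = 2·105 + 40; 105 = 2·40 + 25; 40 = 1·25 + 15; 25 = 1·15 + 10; 15 = 1·10 + 5; 10 = 2·5 + 0 → gcd = 5; 195 = 5·39.
Back-substitution yields 917755·(-3187) + 41905·(69798) = 5, so one solution is s = -3187·39 = -124293, t = 69798·39 = 2722122.
Solutions in s differ by 41905/5 = 8381; the one in [0, 8381) is -124293 mod 8381 = 1422.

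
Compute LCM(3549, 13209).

2232321

gcd first: 13209 = 3·3549 + 2562; 3549 = 1·2562 + 987; 2562 = 2·987 + 588; 987 = 1·588 + 399; 588 = 1·399 + 189; 399 = 2·189 + 21; 189 = 9·21 + 0 → gcd = 21
lcm = 3549·13209/gcd = 46878741/21 = 2232321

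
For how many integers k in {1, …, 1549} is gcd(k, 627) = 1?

890

627 = 3·11·19. Inclusion–exclusion on these primes:
1549 − ⌊1549/3⌋ − ⌊1549/11⌋ − ⌊1549/19⌋ + ⌊1549/33⌋ + ⌊1549/57⌋ + ⌊1549/209⌋ − ⌊1549/627⌋ = 890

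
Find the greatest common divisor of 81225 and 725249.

Euclid: 725249 = 8·81225 + 75449; 81225 = 1·75449 + 5776; 75449 = 13·5776 + 361; 5776 = 16·361 + 0. Last nonzero remainder: 361.

361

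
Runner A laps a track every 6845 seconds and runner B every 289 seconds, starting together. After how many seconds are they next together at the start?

6845 = 5 · 37²; 289 = 17²
max exponents: 5 · 17² · 37² = 1978205

1978205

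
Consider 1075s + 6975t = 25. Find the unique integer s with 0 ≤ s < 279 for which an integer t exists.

Euclid: 6975 = 6·1075 + 525; 1075 = 2·525 + 25; 525 = 21·25 + 0 → gcd = 25; 25 = 25·1.
Back-substitution yields 1075·(13) + 6975·(-2) = 25, so one solution is s = 13·1 = 13, t = -2·1 = -2.
Solutions in s differ by 6975/25 = 279; the one in [0, 279) is 13 mod 279 = 13.

13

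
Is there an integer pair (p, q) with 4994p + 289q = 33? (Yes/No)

By Bézout, 4994p + 289q = 33 has integer solutions iff gcd(4994, 289) | 33.
Euclid: 4994 = 17·289 + 81; 289 = 3·81 + 46; 81 = 1·46 + 35; 46 = 1·35 + 11; 35 = 3·11 + 2; 11 = 5·2 + 1; 2 = 2·1 + 0. gcd = 1; 33 mod 1 = 0. Yes.

Yes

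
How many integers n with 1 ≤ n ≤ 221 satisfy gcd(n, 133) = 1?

180

133 = 7·19. Inclusion–exclusion on these primes:
221 − ⌊221/7⌋ − ⌊221/19⌋ + ⌊221/133⌋ = 180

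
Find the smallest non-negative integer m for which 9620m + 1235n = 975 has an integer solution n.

Euclid: 9620 = 7·1235 + 975; 1235 = 1·975 + 260; 975 = 3·260 + 195; 260 = 1·195 + 65; 195 = 3·65 + 0 → gcd = 65; 975 = 65·15.
Back-substitution yields 9620·(-5) + 1235·(39) = 65, so one solution is m = -5·15 = -75, n = 39·15 = 585.
Solutions in m differ by 1235/65 = 19; the one in [0, 19) is -75 mod 19 = 1.

1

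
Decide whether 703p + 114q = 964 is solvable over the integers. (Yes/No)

gcd(703, 114): 703 = 6·114 + 19; 114 = 6·19 + 0 → 19
19 does not divide 964, so a solution does not exist.

No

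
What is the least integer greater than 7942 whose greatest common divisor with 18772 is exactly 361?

8303

gcd(t, 18772) = 361 forces 361 | t; write t = 361s. Then gcd(361s, 361·52) = 361·gcd(s, 52), so need gcd(s, 52) = 1.
361s > 7942 gives s ≥ 23. The least s ≥ 23 coprime to 52 is 23, so t = 361·23 = 8303.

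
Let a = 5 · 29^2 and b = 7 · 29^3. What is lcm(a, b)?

max exponent per prime: 5 · 7 · 29^3 = 853615

853615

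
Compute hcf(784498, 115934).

784498 = 2 · 11 · 13² · 211
115934 = 2 · 7³ · 13²
Common: 2 · 13² = 338

338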